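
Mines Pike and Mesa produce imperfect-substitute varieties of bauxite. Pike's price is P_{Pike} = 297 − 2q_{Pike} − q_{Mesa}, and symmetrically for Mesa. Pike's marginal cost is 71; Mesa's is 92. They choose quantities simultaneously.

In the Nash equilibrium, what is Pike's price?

Mine Pike's profit: π = q_{Pike}(297 − 2q_{Pike} − q_{Mesa}) − 71q_{Pike}.
∂π/∂q_{Pike} = 226 − 4q_{Pike} − q_{Mesa} = 0 ⇒ q_{Pike} = 56.5 − 0.25q_{Mesa}.
Similarly q_{Mesa} = 51.25 − 0.25q_{Pike}.
Substituting the second reaction function into the first: q_{Pike} = 56.5 − 0.25(51.25 − 0.25q_{Pike}), which gives 0.9375q_{Pike} = 43.6875 ⇒ q_{Pike} = 46.6.
Then q_{Mesa} = 51.25 − 0.25·46.6 = 39.6.
P_{Pike} = 297 − 2·46.6 − 39.6 = 164.2.

164.2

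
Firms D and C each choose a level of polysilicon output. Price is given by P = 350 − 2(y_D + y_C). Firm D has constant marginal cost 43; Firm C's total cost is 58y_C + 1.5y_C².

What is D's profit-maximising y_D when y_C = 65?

44.25

Firm D's profit: π = y_D(350 − 2(y_D + y_C)) − 43y_D.
∂π/∂y_D = 307 − 4y_D − 2y_C = 0, so y_D = 76.75 − 0.5y_C.
At y_C = 65: y_D = 76.75 − 0.5·65 = 44.25.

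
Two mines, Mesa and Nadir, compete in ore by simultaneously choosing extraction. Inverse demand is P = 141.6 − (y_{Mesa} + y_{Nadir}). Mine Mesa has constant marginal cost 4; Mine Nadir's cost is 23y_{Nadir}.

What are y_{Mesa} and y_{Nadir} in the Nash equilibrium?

Mine Mesa's profit: π = y_{Mesa}(141.6 − (y_{Mesa} + y_{Nadir})) − 4y_{Mesa}.
∂π/∂y_{Mesa} = 137.6 − 2y_{Mesa} − y_{Nadir} = 0, so y_{Mesa} = 68.8 − 0.5y_{Nadir}.
By the same steps for Nadir: y_{Nadir} = 59.3 − 0.5y_{Mesa}.
Solving the two reaction functions simultaneously: (1 − (−0.5)(−0.5))y_{Mesa} = 68.8 − 0.5·59.3, so 0.75y_{Mesa} = 39.15 and y_{Mesa} = 52.2.
Then y_{Nadir} = 59.3 − 0.5·52.2 = 33.2.

52.2, 33.2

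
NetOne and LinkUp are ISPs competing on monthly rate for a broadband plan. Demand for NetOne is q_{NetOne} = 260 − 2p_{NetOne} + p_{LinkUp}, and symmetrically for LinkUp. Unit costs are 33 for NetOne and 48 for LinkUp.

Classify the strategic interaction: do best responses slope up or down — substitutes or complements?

strategic complements

NetOne's profit: π = (p_{NetOne} − 33)(260 − 2p_{NetOne} + p_{LinkUp}).
∂π/∂p_{NetOne} = 326 − 4p_{NetOne} + p_{LinkUp} = 0 ⇒ p_{NetOne} = 81.5 + 0.25p_{LinkUp}.
The best-response slope dp_{NetOne}/dp_{LinkUp} = 0.25 > 0: the reaction function is upward-sloping, so the choices are strategic complements.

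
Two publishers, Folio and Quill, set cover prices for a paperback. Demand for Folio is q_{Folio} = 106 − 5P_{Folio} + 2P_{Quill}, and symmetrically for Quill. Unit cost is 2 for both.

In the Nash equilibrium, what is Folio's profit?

781.25

Folio's profit: π = (P_{Folio} − 2)(106 − 5P_{Folio} + 2P_{Quill}).
∂π/∂P_{Folio} = 116 − 10P_{Folio} + 2P_{Quill} = 0 ⇒ P_{Folio} = 11.6 + 0.2P_{Quill}.
Setting P_{Folio} = P_{Quill} in the reaction function: P_{Folio} = 11.6 + 0.2P_{Folio}, so P_{Folio} = 11.6 / 0.8 = 14.5.
q_{Folio} = 106 − 5·14.5 + 2·14.5 = 62.5.
Profit = (14.5 − 2)·62.5 = 781.25.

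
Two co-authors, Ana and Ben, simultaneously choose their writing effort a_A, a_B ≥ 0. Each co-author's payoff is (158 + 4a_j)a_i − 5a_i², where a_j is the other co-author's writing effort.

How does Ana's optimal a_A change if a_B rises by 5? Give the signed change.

2

Ana's payoff is (158 + 4a_B)a_A − 5a_A².
∂π/∂a_A = 158 + 4a_B − 10a_A = 0, so a_A = 15.8 + 0.4a_B.
The reaction-function slope is 0.4, so a 5-unit rise in a_B moves a_A by 0.4 × 5 = 2. Ana's best response rises — the actions are strategic complements.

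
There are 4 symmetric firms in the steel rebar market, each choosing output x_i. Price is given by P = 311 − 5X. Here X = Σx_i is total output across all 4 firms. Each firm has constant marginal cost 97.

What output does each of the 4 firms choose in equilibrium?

8.56

A representative firm's profit is π_i = x_i(311 − 5X) − 97x_i, with X = x_i + Σ_{j≠i} x_j.
First-order condition: 214 − 10x_i − 5Σ_{j≠i} x_j = 0.
Imposing symmetry (x_j = x for all j) turns Σ_{j≠i} x_j into 3x, so 214 = 25x and x = 8.56.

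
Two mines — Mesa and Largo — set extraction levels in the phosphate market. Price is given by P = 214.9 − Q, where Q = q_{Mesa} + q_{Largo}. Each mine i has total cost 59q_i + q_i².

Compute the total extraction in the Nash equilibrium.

Mine Mesa's profit: π = q_{Mesa}(214.9 − (q_{Mesa} + q_{Largo})) − 59q_{Mesa} − q_{Mesa}².
∂π/∂q_{Mesa} = 155.9 − 4q_{Mesa} − q_{Largo} = 0, so q_{Mesa} = 38.975 − 0.25q_{Largo}.
Setting q_{Mesa} = q_{Largo} in the reaction function: q_{Mesa} = 38.975 − 0.25q_{Mesa}, so q_{Mesa} = 38.975 / 1.25 = 31.18.
Total extraction: 31.18 + 31.18 = 62.36.

62.36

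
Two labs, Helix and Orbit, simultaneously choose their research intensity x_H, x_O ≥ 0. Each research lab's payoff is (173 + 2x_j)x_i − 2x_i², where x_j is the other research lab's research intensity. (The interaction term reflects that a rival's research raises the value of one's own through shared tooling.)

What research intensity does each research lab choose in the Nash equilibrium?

Helix's payoff is (173 + 2x_O)x_H − 2x_H².
∂π/∂x_H = 173 + 2x_O − 4x_H = 0, so x_H = 43.25 + 0.5x_O.
The game is symmetric, so in equilibrium x_O = x_H: the reaction function gives 0.5x_H = 43.25, hence x_H = 86.5.

86.5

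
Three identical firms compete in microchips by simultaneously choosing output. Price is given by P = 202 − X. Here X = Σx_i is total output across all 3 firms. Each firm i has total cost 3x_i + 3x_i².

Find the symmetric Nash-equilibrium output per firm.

19.9

A representative firm's profit is π_i = x_i(202 − X) − 3x_i − 3x_i², with X = x_i + Σ_{j≠i} x_j.
First-order condition: 199 − 8x_i − Σ_{j≠i} x_j = 0.
In a symmetric equilibrium every firm chooses the same x, so Σ_{j≠i} x_j = 2x. The condition becomes 199 − 10x = 0, giving x = 199/10 = 19.9.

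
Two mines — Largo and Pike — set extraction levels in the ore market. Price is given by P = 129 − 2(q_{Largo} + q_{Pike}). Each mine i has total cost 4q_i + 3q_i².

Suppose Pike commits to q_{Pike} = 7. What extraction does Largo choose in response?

Mine Largo's profit: π = q_{Largo}(129 − 2(q_{Largo} + q_{Pike})) − 4q_{Largo} − 3q_{Largo}².
∂π/∂q_{Largo} = 125 − 10q_{Largo} − 2q_{Pike} = 0, so q_{Largo} = 12.5 − 0.2q_{Pike}.
At q_{Pike} = 7: q_{Largo} = 12.5 − 0.2·7 = 11.1.

11.1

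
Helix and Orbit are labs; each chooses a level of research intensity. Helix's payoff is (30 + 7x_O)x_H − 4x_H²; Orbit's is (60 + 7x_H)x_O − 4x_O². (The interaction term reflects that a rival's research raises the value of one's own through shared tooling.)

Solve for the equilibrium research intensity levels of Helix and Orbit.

44, 46

Expanding Helix's payoff: 30x_H + 7x_Ox_H − 4x_H².
∂π/∂x_H = 30 + 7x_O − 8x_H = 0, so x_H = 3.75 + 0.875x_O.
Likewise for Orbit: x_O = 7.5 + 0.875x_H.
Plugging x_O into Helix's best response: x_H = 3.75 + 0.875(7.5 + 0.875x_H) ⇒ (15/64)x_H = 10.3125, so x_H = 44.
Then x_O = 7.5 + 0.875·44 = 46.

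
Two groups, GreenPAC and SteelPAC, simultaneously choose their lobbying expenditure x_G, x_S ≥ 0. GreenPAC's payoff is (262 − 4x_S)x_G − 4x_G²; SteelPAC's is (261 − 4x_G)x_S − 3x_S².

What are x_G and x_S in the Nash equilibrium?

Expanding GreenPAC's payoff: 262x_G − 4x_Sx_G − 4x_G².
∂π/∂x_G = 262 − 4x_S − 8x_G = 0, so x_G = 32.75 − 0.5x_S.
Likewise for SteelPAC: x_S = 43.5 − (2/3)x_G.
Plugging x_S into GreenPAC's best response: x_G = 32.75 − 0.5(43.5 − (2/3)x_G) ⇒ (2/3)x_G = 11, so x_G = 16.5.
Then x_S = 43.5 − (2/3)·16.5 = 32.5.

16.5, 32.5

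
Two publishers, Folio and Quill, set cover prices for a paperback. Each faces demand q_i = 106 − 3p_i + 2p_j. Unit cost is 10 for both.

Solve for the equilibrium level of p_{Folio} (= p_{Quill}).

Folio's profit: π = (p_{Folio} − 10)(106 − 3p_{Folio} + 2p_{Quill}).
∂π/∂p_{Folio} = 136 − 6p_{Folio} + 2p_{Quill} = 0 ⇒ p_{Folio} = 68/3 + (1/3)p_{Quill}.
Setting p_{Folio} = p_{Quill} in the reaction function: p_{Folio} = 68/3 + (1/3)p_{Folio}, so p_{Folio} = (68/3) / (2/3) = 34.

34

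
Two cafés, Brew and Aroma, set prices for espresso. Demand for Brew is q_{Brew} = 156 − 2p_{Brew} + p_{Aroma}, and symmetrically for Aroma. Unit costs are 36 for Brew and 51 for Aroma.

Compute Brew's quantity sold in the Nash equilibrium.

84

Brew's profit: π = (p_{Brew} − 36)(156 − 2p_{Brew} + p_{Aroma}).
∂π/∂p_{Brew} = 228 − 4p_{Brew} + p_{Aroma} = 0 ⇒ p_{Brew} = 57 + 0.25p_{Aroma}.
Similarly p_{Aroma} = 64.5 + 0.25p_{Brew}.
Plugging p_{Aroma} into Brew's best response: p_{Brew} = 57 + 0.25(64.5 + 0.25p_{Brew}) ⇒ 0.9375p_{Brew} = 73.125, so p_{Brew} = 78.
Then p_{Aroma} = 64.5 + 0.25·78 = 84.
q_{Brew} = 156 − 2·78 + 84 = 84.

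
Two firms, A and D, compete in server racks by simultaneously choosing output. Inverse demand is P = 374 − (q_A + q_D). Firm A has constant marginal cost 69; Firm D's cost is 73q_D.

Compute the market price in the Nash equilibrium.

Firm A's profit: π = q_A(374 − (q_A + q_D)) − 69q_A.
∂π/∂q_A = 305 − 2q_A − q_D = 0, so q_A = 152.5 − 0.5q_D.
By the same steps for D: q_D = 150.5 − 0.5q_A.
Substituting the second reaction function into the first: q_A = 152.5 − 0.5(150.5 − 0.5q_A), which gives 0.75q_A = 77.25 ⇒ q_A = 103.
Then q_D = 150.5 − 0.5·103 = 99.
Equilibrium price: P = 374 − 202 = 172.

172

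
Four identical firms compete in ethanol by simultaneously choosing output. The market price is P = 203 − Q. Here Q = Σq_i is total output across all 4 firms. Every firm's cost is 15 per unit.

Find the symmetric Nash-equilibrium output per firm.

37.6

A representative firm's profit is π_i = q_i(203 − Q) − 15q_i, with Q = q_i + Σ_{j≠i} q_j.
First-order condition: 188 − 2q_i − Σ_{j≠i} q_j = 0.
In a symmetric equilibrium every firm chooses the same q, so Σ_{j≠i} q_j = 3q. The condition becomes 188 − 5q = 0, giving q = 188/5 = 37.6.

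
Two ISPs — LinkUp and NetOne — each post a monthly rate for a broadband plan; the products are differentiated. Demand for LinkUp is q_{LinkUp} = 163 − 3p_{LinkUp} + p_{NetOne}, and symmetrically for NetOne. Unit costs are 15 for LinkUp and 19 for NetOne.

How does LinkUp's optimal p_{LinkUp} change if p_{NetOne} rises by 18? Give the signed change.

LinkUp's profit: π = (p_{LinkUp} − 15)(163 − 3p_{LinkUp} + p_{NetOne}).
∂π/∂p_{LinkUp} = 208 − 6p_{LinkUp} + p_{NetOne} = 0 ⇒ p_{LinkUp} = 104/3 + (1/6)p_{NetOne}.
The reaction-function slope is 1/6, so an 18-unit rise in p_{NetOne} moves p_{LinkUp} by 1/6 × 18 = 3. LinkUp's best response rises — the actions are strategic complements.

3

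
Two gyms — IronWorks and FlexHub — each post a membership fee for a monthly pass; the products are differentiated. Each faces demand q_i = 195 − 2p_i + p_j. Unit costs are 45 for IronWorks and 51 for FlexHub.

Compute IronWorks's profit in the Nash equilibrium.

5161.28

IronWorks's profit: π = (p_{IronWorks} − 45)(195 − 2p_{IronWorks} + p_{FlexHub}).
∂π/∂p_{IronWorks} = 285 − 4p_{IronWorks} + p_{FlexHub} = 0 ⇒ p_{IronWorks} = 71.25 + 0.25p_{FlexHub}.
Similarly p_{FlexHub} = 74.25 + 0.25p_{IronWorks}.
Plugging p_{FlexHub} into IronWorks's best response: p_{IronWorks} = 71.25 + 0.25(74.25 + 0.25p_{IronWorks}) ⇒ 0.9375p_{IronWorks} = 89.8125, so p_{IronWorks} = 95.8.
Then p_{FlexHub} = 74.25 + 0.25·95.8 = 98.2.
q_{IronWorks} = 195 − 2·95.8 + 98.2 = 101.6.
Profit = (95.8 − 45)·101.6 = 5161.28.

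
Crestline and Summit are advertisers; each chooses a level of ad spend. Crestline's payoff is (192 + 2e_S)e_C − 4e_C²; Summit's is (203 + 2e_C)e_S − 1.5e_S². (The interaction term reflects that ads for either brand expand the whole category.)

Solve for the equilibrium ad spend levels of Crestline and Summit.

49.1, 100.4

Expanding Crestline's payoff: 192e_C + 2e_Se_C − 4e_C².
∂π/∂e_C = 192 + 2e_S − 8e_C = 0, so e_C = 24 + 0.25e_S.
Likewise for Summit: e_S = 203/3 + (2/3)e_C.
Plugging e_S into Crestline's best response: e_C = 24 + 0.25(203/3 + (2/3)e_C) ⇒ (5/6)e_C = 491/12, so e_C = 49.1.
Then e_S = 203/3 + (2/3)·49.1 = 100.4.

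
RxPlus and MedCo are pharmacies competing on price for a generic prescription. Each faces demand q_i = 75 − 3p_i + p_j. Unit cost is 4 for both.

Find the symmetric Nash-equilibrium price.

17.4

RxPlus's profit: π = (p_{RxPlus} − 4)(75 − 3p_{RxPlus} + p_{MedCo}).
∂π/∂p_{RxPlus} = 87 − 6p_{RxPlus} + p_{MedCo} = 0 ⇒ p_{RxPlus} = 14.5 + (1/6)p_{MedCo}.
By symmetry p_{MedCo} = p_{RxPlus}; substituting into the reaction function, (5/6)p_{RxPlus} = 14.5 and p_{RxPlus} = 17.4.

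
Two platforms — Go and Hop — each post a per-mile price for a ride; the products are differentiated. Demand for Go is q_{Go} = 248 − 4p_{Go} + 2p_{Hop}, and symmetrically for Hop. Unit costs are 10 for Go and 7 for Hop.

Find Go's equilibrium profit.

5655.04

Go's profit: π = (p_{Go} − 10)(248 − 4p_{Go} + 2p_{Hop}).
∂π/∂p_{Go} = 288 − 8p_{Go} + 2p_{Hop} = 0 ⇒ p_{Go} = 36 + 0.25p_{Hop}.
Similarly p_{Hop} = 34.5 + 0.25p_{Go}.
Solving the two reaction functions simultaneously: (1 − (0.25)(0.25))p_{Go} = 36 + 0.25·34.5, so 0.9375p_{Go} = 44.625 and p_{Go} = 47.6.
Then p_{Hop} = 34.5 + 0.25·47.6 = 46.4.
q_{Go} = 248 − 4·47.6 + 2·46.4 = 150.4.
Profit = (47.6 − 10)·150.4 = 5655.04.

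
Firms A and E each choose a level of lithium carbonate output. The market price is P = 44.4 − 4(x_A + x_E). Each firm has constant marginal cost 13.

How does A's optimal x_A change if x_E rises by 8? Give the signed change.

-4

Firm A's profit: π = x_A(44.4 − 4(x_A + x_E)) − 13x_A.
∂π/∂x_A = 31.4 − 8x_A − 4x_E = 0, so x_A = 3.925 − 0.5x_E.
The reaction-function slope is −0.5, so an 8-unit rise in x_E moves x_A by −0.5 × 8 = −4. A's best response falls — the actions are strategic substitutes.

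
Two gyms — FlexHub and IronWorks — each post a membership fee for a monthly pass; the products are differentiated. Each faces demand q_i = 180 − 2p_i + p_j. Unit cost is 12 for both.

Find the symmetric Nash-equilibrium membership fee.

FlexHub's profit: π = (p_{FlexHub} − 12)(180 − 2p_{FlexHub} + p_{IronWorks}).
∂π/∂p_{FlexHub} = 204 − 4p_{FlexHub} + p_{IronWorks} = 0 ⇒ p_{FlexHub} = 51 + 0.25p_{IronWorks}.
Setting p_{FlexHub} = p_{IronWorks} in the reaction function: p_{FlexHub} = 51 + 0.25p_{FlexHub}, so p_{FlexHub} = 51 / 0.75 = 68.

68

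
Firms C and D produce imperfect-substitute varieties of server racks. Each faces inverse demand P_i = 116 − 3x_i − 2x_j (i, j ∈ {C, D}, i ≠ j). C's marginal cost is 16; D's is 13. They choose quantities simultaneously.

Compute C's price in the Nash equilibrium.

Firm C's profit: π = x_C(116 − 3x_C − 2x_D) − 16x_C.
∂π/∂x_C = 100 − 6x_C − 2x_D = 0 ⇒ x_C = 50/3 − (1/3)x_D.
Similarly x_D = 103/6 − (1/3)x_C.
Substituting the second reaction function into the first: x_C = 50/3 − (1/3)(103/6 − (1/3)x_C), which gives (8/9)x_C = 197/18 ⇒ x_C = 12.3125.
Then x_D = 103/6 − (1/3)·12.3125 = 13.0625.
P_C = 116 − 3·12.3125 − 2·13.0625 = 52.9375.

52.9375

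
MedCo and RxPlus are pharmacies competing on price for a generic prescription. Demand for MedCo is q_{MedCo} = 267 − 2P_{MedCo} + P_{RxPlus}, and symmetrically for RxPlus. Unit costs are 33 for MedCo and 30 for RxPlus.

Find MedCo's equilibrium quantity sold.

155.2

MedCo's profit: π = (P_{MedCo} − 33)(267 − 2P_{MedCo} + P_{RxPlus}).
∂π/∂P_{MedCo} = 333 − 4P_{MedCo} + P_{RxPlus} = 0 ⇒ P_{MedCo} = 83.25 + 0.25P_{RxPlus}.
Similarly P_{RxPlus} = 81.75 + 0.25P_{MedCo}.
Substituting the second reaction function into the first: P_{MedCo} = 83.25 + 0.25(81.75 + 0.25P_{MedCo}), which gives 0.9375P_{MedCo} = 103.6875 ⇒ P_{MedCo} = 110.6.
Then P_{RxPlus} = 81.75 + 0.25·110.6 = 109.4.
q_{MedCo} = 267 − 2·110.6 + 109.4 = 155.2.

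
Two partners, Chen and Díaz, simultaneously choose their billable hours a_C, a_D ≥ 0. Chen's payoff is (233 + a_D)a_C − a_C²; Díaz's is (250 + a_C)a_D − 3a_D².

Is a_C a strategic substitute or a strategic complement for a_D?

Expanding Chen's payoff: 233a_C + a_Da_C − a_C².
∂π/∂a_C = 233 + a_D − 2a_C = 0, so a_C = 116.5 + 0.5a_D.
The best-response slope da_C/da_D = 0.5 > 0: the reaction function is upward-sloping, so the choices are strategic complements.

strategic complements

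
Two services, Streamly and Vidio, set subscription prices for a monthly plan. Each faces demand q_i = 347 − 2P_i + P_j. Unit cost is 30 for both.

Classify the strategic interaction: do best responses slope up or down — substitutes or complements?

strategic complements

Streamly's profit: π = (P_{Streamly} − 30)(347 − 2P_{Streamly} + P_{Vidio}).
∂π/∂P_{Streamly} = 407 − 4P_{Streamly} + P_{Vidio} = 0 ⇒ P_{Streamly} = 101.75 + 0.25P_{Vidio}.
The best-response slope dP_{Streamly}/dP_{Vidio} = 0.25 > 0: the reaction function is upward-sloping, so the choices are strategic complements.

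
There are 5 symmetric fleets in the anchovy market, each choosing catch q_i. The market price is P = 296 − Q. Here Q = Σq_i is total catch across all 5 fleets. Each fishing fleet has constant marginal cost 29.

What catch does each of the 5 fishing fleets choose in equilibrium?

44.5

A representative fishing fleet's profit is π_i = q_i(296 − Q) − 29q_i, with Q = q_i + Σ_{j≠i} q_j.
First-order condition: 267 − 2q_i − Σ_{j≠i} q_j = 0.
In a symmetric equilibrium every fishing fleet chooses the same q, so Σ_{j≠i} q_j = 4q. The condition becomes 267 − 6q = 0, giving q = 267/6 = 44.5.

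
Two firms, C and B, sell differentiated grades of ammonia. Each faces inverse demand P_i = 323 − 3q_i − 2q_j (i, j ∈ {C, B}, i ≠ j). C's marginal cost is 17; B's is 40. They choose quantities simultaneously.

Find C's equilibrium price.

136.0625

Firm C's profit: π = q_C(323 − 3q_C − 2q_B) − 17q_C.
∂π/∂q_C = 306 − 6q_C − 2q_B = 0 ⇒ q_C = 51 − (1/3)q_B.
Similarly q_B = 283/6 − (1/3)q_C.
Substituting the second reaction function into the first: q_C = 51 − (1/3)(283/6 − (1/3)q_C), which gives (8/9)q_C = 635/18 ⇒ q_C = 39.6875.
Then q_B = 283/6 − (1/3)·39.6875 = 33.9375.
P_C = 323 − 3·39.6875 − 2·33.9375 = 136.0625.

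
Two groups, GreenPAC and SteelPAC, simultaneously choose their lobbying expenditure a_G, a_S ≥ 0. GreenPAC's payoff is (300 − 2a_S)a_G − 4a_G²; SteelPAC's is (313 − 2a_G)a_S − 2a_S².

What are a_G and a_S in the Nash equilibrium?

Expanding GreenPAC's payoff: 300a_G − 2a_Sa_G − 4a_G².
∂π/∂a_G = 300 − 2a_S − 8a_G = 0, so a_G = 37.5 − 0.25a_S.
Likewise for SteelPAC: a_S = 78.25 − 0.5a_G.
Substituting the second reaction function into the first: a_G = 37.5 − 0.25(78.25 − 0.5a_G), which gives 0.875a_G = 17.9375 ⇒ a_G = 20.5.
Then a_S = 78.25 − 0.5·20.5 = 68.

20.5, 68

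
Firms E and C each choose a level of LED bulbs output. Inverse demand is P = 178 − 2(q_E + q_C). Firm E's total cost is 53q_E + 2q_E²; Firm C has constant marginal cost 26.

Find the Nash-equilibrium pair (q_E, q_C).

Firm E's profit: π = q_E(178 − 2(q_E + q_C)) − 53q_E − 2q_E².
∂π/∂q_E = 125 − 8q_E − 2q_C = 0, so q_E = 15.625 − 0.25q_C.
For C: ∂π/∂q_C = 152 − 4q_C − 2q_E = 0 ⇒ q_C = 38 − 0.5q_E.
Substituting the second reaction function into the first: q_E = 15.625 − 0.25(38 − 0.5q_E), which gives 0.875q_E = 6.125 ⇒ q_E = 7.
Then q_C = 38 − 0.5·7 = 34.5.

7, 34.5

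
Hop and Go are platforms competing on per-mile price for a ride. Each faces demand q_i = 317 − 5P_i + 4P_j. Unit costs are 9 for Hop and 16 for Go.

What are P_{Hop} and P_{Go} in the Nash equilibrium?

Hop's profit: π = (P_{Hop} − 9)(317 − 5P_{Hop} + 4P_{Go}).
∂π/∂P_{Hop} = 362 − 10P_{Hop} + 4P_{Go} = 0 ⇒ P_{Hop} = 36.2 + 0.4P_{Go}.
Similarly P_{Go} = 39.7 + 0.4P_{Hop}.
Substituting the second reaction function into the first: P_{Hop} = 36.2 + 0.4(39.7 + 0.4P_{Hop}), which gives 0.84P_{Hop} = 52.08 ⇒ P_{Hop} = 62.
Then P_{Go} = 39.7 + 0.4·62 = 64.5.

62, 64.5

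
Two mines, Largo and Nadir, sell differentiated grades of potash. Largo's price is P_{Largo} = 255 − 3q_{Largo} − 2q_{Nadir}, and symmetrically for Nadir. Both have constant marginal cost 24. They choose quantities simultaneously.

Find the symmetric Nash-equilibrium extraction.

28.875

Mine Largo's profit: π = q_{Largo}(255 − 3q_{Largo} − 2q_{Nadir}) − 24q_{Largo}.
∂π/∂q_{Largo} = 231 − 6q_{Largo} − 2q_{Nadir} = 0 ⇒ q_{Largo} = 38.5 − (1/3)q_{Nadir}.
By symmetry q_{Nadir} = q_{Largo}; substituting into the reaction function, (4/3)q_{Largo} = 38.5 and q_{Largo} = 28.875.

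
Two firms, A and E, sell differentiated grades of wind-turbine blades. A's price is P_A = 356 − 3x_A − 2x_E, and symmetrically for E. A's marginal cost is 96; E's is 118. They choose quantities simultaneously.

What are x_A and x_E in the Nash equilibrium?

33.875, 28.375

Firm A's profit: π = x_A(356 − 3x_A − 2x_E) − 96x_A.
∂π/∂x_A = 260 − 6x_A − 2x_E = 0 ⇒ x_A = 130/3 − (1/3)x_E.
Similarly x_E = 119/3 − (1/3)x_A.
Substituting the second reaction function into the first: x_A = 130/3 − (1/3)(119/3 − (1/3)x_A), which gives (8/9)x_A = 271/9 ⇒ x_A = 33.875.
Then x_E = 119/3 − (1/3)·33.875 = 28.375.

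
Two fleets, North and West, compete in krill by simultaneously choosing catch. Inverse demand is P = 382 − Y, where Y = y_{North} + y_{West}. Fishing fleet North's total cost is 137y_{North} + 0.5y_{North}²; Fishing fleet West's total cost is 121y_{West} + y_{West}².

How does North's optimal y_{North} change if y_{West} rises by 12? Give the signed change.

Fishing fleet North's profit: π = y_{North}(382 − (y_{North} + y_{West})) − 137y_{North} − 0.5y_{North}².
∂π/∂y_{North} = 245 − 3y_{North} − y_{West} = 0, so y_{North} = 245/3 − (1/3)y_{West}.
The reaction-function slope is −1/3, so a 12-unit rise in y_{West} moves y_{North} by −1/3 × 12 = −4. North's best response falls — the actions are strategic substitutes.

-4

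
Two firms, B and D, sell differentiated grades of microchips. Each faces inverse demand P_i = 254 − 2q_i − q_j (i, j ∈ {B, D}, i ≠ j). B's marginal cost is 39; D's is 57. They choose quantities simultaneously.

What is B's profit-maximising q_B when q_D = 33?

Firm B's profit: π = q_B(254 − 2q_B − q_D) − 39q_B.
∂π/∂q_B = 215 − 4q_B − q_D = 0 ⇒ q_B = 53.75 − 0.25q_D.
At q_D = 33: q_B = 53.75 − 0.25·33 = 45.5.

45.5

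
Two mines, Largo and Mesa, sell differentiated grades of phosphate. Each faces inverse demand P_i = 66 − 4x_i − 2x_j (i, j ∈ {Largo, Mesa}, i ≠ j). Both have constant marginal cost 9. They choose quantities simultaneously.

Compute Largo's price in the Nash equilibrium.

31.8

Mine Largo's profit: π = x_{Largo}(66 − 4x_{Largo} − 2x_{Mesa}) − 9x_{Largo}.
∂π/∂x_{Largo} = 57 − 8x_{Largo} − 2x_{Mesa} = 0 ⇒ x_{Largo} = 7.125 − 0.25x_{Mesa}.
The game is symmetric, so in equilibrium x_{Mesa} = x_{Largo}: the reaction function gives 1.25x_{Largo} = 7.125, hence x_{Largo} = 5.7.
P_{Largo} = 66 − 4·5.7 − 2·5.7 = 31.8.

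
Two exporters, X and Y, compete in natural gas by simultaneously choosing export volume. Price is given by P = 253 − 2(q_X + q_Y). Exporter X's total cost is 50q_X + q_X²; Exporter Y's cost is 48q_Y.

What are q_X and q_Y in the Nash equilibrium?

Exporter X's profit: π = q_X(253 − 2(q_X + q_Y)) − 50q_X − q_X².
∂π/∂q_X = 203 − 6q_X − 2q_Y = 0, so q_X = 203/6 − (1/3)q_Y.
For Y: ∂π/∂q_Y = 205 − 4q_Y − 2q_X = 0 ⇒ q_Y = 51.25 − 0.5q_X.
Plugging q_Y into X's best response: q_X = 203/6 − (1/3)(51.25 − 0.5q_X) ⇒ (5/6)q_X = 16.75, so q_X = 20.1.
Then q_Y = 51.25 − 0.5·20.1 = 41.2.

20.1, 41.2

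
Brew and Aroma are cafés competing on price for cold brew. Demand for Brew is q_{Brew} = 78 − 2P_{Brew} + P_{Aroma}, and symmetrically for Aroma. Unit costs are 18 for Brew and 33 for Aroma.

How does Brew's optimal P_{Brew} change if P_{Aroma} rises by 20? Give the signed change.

5

Brew's profit: π = (P_{Brew} − 18)(78 − 2P_{Brew} + P_{Aroma}).
∂π/∂P_{Brew} = 114 − 4P_{Brew} + P_{Aroma} = 0 ⇒ P_{Brew} = 28.5 + 0.25P_{Aroma}.
The reaction-function slope is 0.25, so a 20-unit rise in P_{Aroma} moves P_{Brew} by 0.25 × 20 = 5. Brew's best response rises — the actions are strategic complements.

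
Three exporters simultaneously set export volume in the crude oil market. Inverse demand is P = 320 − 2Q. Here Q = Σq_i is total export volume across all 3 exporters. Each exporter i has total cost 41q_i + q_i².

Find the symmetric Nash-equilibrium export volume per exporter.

27.9

A representative exporter's profit is π_i = q_i(320 − 2Q) − 41q_i − q_i², with Q = q_i + Σ_{j≠i} q_j.
First-order condition: 279 − 6q_i − 2Σ_{j≠i} q_j = 0.
In a symmetric equilibrium every exporter chooses the same q, so Σ_{j≠i} q_j = 2q. The condition becomes 279 − 10q = 0, giving q = 279/10 = 27.9.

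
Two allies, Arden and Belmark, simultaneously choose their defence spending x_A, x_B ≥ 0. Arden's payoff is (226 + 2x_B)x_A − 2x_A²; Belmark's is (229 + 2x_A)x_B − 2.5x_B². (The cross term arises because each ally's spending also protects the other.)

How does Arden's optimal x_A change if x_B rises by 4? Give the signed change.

Expanding Arden's payoff: 226x_A + 2x_Bx_A − 2x_A².
∂π/∂x_A = 226 + 2x_B − 4x_A = 0, so x_A = 56.5 + 0.5x_B.
The reaction-function slope is 0.5, so a 4-unit rise in x_B moves x_A by 0.5 × 4 = 2. Arden's best response rises — the actions are strategic complements.

2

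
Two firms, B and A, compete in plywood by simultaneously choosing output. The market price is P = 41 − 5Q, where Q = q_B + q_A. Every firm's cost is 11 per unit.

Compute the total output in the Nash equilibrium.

4

Firm B's profit: π = q_B(41 − 5(q_B + q_A)) − 11q_B.
∂π/∂q_B = 30 − 10q_B − 5q_A = 0, so q_B = 3 − 0.5q_A.
Setting q_B = q_A in the reaction function: q_B = 3 − 0.5q_B, so q_B = 3 / 1.5 = 2.
Total output: 2 + 2 = 4.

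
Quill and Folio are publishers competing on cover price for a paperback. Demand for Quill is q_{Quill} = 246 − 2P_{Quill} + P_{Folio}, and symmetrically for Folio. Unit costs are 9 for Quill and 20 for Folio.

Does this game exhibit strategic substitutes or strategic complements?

Quill's profit: π = (P_{Quill} − 9)(246 − 2P_{Quill} + P_{Folio}).
∂π/∂P_{Quill} = 264 − 4P_{Quill} + P_{Folio} = 0 ⇒ P_{Quill} = 66 + 0.25P_{Folio}.
The best-response slope dP_{Quill}/dP_{Folio} = 0.25 > 0: the reaction function is upward-sloping, so the choices are strategic complements.

strategic complements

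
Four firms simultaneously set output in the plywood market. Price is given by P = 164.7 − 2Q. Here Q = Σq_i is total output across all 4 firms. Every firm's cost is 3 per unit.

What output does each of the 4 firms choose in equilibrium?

16.17

A representative firm's profit is π_i = q_i(164.7 − 2Q) − 3q_i, with Q = q_i + Σ_{j≠i} q_j.
First-order condition: 161.7 − 4q_i − 2Σ_{j≠i} q_j = 0.
In a symmetric equilibrium every firm chooses the same q, so Σ_{j≠i} q_j = 3q. The condition becomes 161.7 − 10q = 0, giving q = 161.7/10 = 16.17.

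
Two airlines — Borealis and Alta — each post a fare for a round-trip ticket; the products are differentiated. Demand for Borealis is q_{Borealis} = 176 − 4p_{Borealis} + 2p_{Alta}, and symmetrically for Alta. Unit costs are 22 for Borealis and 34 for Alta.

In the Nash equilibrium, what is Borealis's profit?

Borealis's profit: π = (p_{Borealis} − 22)(176 − 4p_{Borealis} + 2p_{Alta}).
∂π/∂p_{Borealis} = 264 − 8p_{Borealis} + 2p_{Alta} = 0 ⇒ p_{Borealis} = 33 + 0.25p_{Alta}.
Similarly p_{Alta} = 39 + 0.25p_{Borealis}.
Plugging p_{Alta} into Borealis's best response: p_{Borealis} = 33 + 0.25(39 + 0.25p_{Borealis}) ⇒ 0.9375p_{Borealis} = 42.75, so p_{Borealis} = 45.6.
Then p_{Alta} = 39 + 0.25·45.6 = 50.4.
q_{Borealis} = 176 − 4·45.6 + 2·50.4 = 94.4.
Profit = (45.6 − 22)·94.4 = 2227.84.

2227.84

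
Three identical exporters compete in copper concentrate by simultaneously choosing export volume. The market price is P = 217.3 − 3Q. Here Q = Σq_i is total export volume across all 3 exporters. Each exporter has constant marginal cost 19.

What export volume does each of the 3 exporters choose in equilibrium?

16.525

A representative exporter's profit is π_i = q_i(217.3 − 3Q) − 19q_i, with Q = q_i + Σ_{j≠i} q_j.
First-order condition: 198.3 − 6q_i − 3Σ_{j≠i} q_j = 0.
With identical exporters, set every q_j = q: then 198.3 − 6q − 6q = 0, i.e. q = 198.3/12 = 16.525.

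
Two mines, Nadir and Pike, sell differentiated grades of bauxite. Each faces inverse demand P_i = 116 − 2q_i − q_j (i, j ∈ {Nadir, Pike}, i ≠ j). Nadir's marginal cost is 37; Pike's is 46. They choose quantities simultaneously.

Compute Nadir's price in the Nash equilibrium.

69.8

Mine Nadir's profit: π = q_{Nadir}(116 − 2q_{Nadir} − q_{Pike}) − 37q_{Nadir}.
∂π/∂q_{Nadir} = 79 − 4q_{Nadir} − q_{Pike} = 0 ⇒ q_{Nadir} = 19.75 − 0.25q_{Pike}.
Similarly q_{Pike} = 17.5 − 0.25q_{Nadir}.
Plugging q_{Pike} into Nadir's best response: q_{Nadir} = 19.75 − 0.25(17.5 − 0.25q_{Nadir}) ⇒ 0.9375q_{Nadir} = 15.375, so q_{Nadir} = 16.4.
Then q_{Pike} = 17.5 − 0.25·16.4 = 13.4.
P_{Nadir} = 116 − 2·16.4 − 13.4 = 69.8.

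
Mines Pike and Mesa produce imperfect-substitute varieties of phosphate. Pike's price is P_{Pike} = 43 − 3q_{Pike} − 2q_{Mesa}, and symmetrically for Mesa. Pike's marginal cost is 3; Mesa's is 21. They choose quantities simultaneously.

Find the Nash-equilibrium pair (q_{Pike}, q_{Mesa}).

Mine Pike's profit: π = q_{Pike}(43 − 3q_{Pike} − 2q_{Mesa}) − 3q_{Pike}.
∂π/∂q_{Pike} = 40 − 6q_{Pike} − 2q_{Mesa} = 0 ⇒ q_{Pike} = 20/3 − (1/3)q_{Mesa}.
Similarly q_{Mesa} = 11/3 − (1/3)q_{Pike}.
Solving the two reaction functions simultaneously: (1 − (−1/3)(−1/3))q_{Pike} = 20/3 − (1/3)·(11/3), so (8/9)q_{Pike} = 49/9 and q_{Pike} = 6.125.
Then q_{Mesa} = 11/3 − (1/3)·6.125 = 1.625.

6.125, 1.625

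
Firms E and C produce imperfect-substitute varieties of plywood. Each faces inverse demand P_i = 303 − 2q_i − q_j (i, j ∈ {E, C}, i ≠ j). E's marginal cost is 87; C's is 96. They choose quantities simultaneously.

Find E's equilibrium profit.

3836.88

Firm E's profit: π = q_E(303 − 2q_E − q_C) − 87q_E.
∂π/∂q_E = 216 − 4q_E − q_C = 0 ⇒ q_E = 54 − 0.25q_C.
Similarly q_C = 51.75 − 0.25q_E.
Substituting the second reaction function into the first: q_E = 54 − 0.25(51.75 − 0.25q_E), which gives 0.9375q_E = 41.0625 ⇒ q_E = 43.8.
Then q_C = 51.75 − 0.25·43.8 = 40.8.
P_E = 303 − 2·43.8 − 40.8 = 174.6.
Profit = (174.6 − 87)·43.8 = 3836.88.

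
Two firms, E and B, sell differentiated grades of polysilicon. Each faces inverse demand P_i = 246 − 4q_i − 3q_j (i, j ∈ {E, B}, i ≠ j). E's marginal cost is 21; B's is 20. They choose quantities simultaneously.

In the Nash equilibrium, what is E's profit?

Firm E's profit: π = q_E(246 − 4q_E − 3q_B) − 21q_E.
∂π/∂q_E = 225 − 8q_E − 3q_B = 0 ⇒ q_E = 28.125 − 0.375q_B.
Similarly q_B = 28.25 − 0.375q_E.
Plugging q_B into E's best response: q_E = 28.125 − 0.375(28.25 − 0.375q_E) ⇒ (55/64)q_E = 561/32, so q_E = 20.4.
Then q_B = 28.25 − 0.375·20.4 = 20.6.
P_E = 246 − 4·20.4 − 3·20.6 = 102.6.
Profit = (102.6 − 21)·20.4 = 1664.64.

1664.64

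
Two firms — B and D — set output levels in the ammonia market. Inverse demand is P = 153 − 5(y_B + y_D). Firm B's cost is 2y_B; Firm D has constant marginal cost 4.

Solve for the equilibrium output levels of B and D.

10.2, 9.8

Firm B's profit: π = y_B(153 − 5(y_B + y_D)) − 2y_B.
∂π/∂y_B = 151 − 10y_B − 5y_D = 0, so y_B = 15.1 − 0.5y_D.
By the same steps for D: y_D = 14.9 − 0.5y_B.
Plugging y_D into B's best response: y_B = 15.1 − 0.5(14.9 − 0.5y_B) ⇒ 0.75y_B = 7.65, so y_B = 10.2.
Then y_D = 14.9 − 0.5·10.2 = 9.8.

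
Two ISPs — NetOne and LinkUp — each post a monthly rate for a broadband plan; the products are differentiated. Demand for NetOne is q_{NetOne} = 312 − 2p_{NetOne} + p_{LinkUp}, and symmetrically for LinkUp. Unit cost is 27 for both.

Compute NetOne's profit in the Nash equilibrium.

18050

NetOne's profit: π = (p_{NetOne} − 27)(312 − 2p_{NetOne} + p_{LinkUp}).
∂π/∂p_{NetOne} = 366 − 4p_{NetOne} + p_{LinkUp} = 0 ⇒ p_{NetOne} = 91.5 + 0.25p_{LinkUp}.
By symmetry p_{LinkUp} = p_{NetOne}; substituting into the reaction function, 0.75p_{NetOne} = 91.5 and p_{NetOne} = 122.
q_{NetOne} = 312 − 2·122 + 122 = 190.
Profit = (122 − 27)·190 = 18050.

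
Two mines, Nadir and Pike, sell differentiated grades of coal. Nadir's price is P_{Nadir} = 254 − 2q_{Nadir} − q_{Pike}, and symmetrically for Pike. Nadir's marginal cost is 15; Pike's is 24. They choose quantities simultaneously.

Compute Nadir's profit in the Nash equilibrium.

Mine Nadir's profit: π = q_{Nadir}(254 − 2q_{Nadir} − q_{Pike}) − 15q_{Nadir}.
∂π/∂q_{Nadir} = 239 − 4q_{Nadir} − q_{Pike} = 0 ⇒ q_{Nadir} = 59.75 − 0.25q_{Pike}.
Similarly q_{Pike} = 57.5 − 0.25q_{Nadir}.
Plugging q_{Pike} into Nadir's best response: q_{Nadir} = 59.75 − 0.25(57.5 − 0.25q_{Nadir}) ⇒ 0.9375q_{Nadir} = 45.375, so q_{Nadir} = 48.4.
Then q_{Pike} = 57.5 − 0.25·48.4 = 45.4.
P_{Nadir} = 254 − 2·48.4 − 45.4 = 111.8.
Profit = (111.8 − 15)·48.4 = 4685.12.

4685.12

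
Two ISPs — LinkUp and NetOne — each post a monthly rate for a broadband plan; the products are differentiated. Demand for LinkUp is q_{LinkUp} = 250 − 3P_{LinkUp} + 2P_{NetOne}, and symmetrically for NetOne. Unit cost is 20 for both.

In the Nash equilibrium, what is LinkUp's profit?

LinkUp's profit: π = (P_{LinkUp} − 20)(250 − 3P_{LinkUp} + 2P_{NetOne}).
∂π/∂P_{LinkUp} = 310 − 6P_{LinkUp} + 2P_{NetOne} = 0 ⇒ P_{LinkUp} = 155/3 + (1/3)P_{NetOne}.
By symmetry P_{NetOne} = P_{LinkUp}; substituting into the reaction function, (2/3)P_{LinkUp} = 155/3 and P_{LinkUp} = 77.5.
q_{LinkUp} = 250 − 3·77.5 + 2·77.5 = 172.5.
Profit = (77.5 − 20)·172.5 = 9918.75.

9918.75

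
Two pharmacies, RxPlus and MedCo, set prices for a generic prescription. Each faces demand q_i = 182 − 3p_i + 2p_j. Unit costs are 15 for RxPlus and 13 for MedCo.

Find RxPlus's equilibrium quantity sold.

124.125

RxPlus's profit: π = (p_{RxPlus} − 15)(182 − 3p_{RxPlus} + 2p_{MedCo}).
∂π/∂p_{RxPlus} = 227 − 6p_{RxPlus} + 2p_{MedCo} = 0 ⇒ p_{RxPlus} = 227/6 + (1/3)p_{MedCo}.
Similarly p_{MedCo} = 221/6 + (1/3)p_{RxPlus}.
Solving the two reaction functions simultaneously: (1 − (1/3)(1/3))p_{RxPlus} = 227/6 + (1/3)·(221/6), so (8/9)p_{RxPlus} = 451/9 and p_{RxPlus} = 56.375.
Then p_{MedCo} = 221/6 + (1/3)·56.375 = 55.625.
q_{RxPlus} = 182 − 3·56.375 + 2·55.625 = 124.125.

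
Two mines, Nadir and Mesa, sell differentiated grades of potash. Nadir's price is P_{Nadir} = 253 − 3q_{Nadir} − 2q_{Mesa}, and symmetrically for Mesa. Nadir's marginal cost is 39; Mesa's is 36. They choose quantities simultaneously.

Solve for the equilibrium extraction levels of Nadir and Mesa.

Mine Nadir's profit: π = q_{Nadir}(253 − 3q_{Nadir} − 2q_{Mesa}) − 39q_{Nadir}.
∂π/∂q_{Nadir} = 214 − 6q_{Nadir} − 2q_{Mesa} = 0 ⇒ q_{Nadir} = 107/3 − (1/3)q_{Mesa}.
Similarly q_{Mesa} = 217/6 − (1/3)q_{Nadir}.
Substituting the second reaction function into the first: q_{Nadir} = 107/3 − (1/3)(217/6 − (1/3)q_{Nadir}), which gives (8/9)q_{Nadir} = 425/18 ⇒ q_{Nadir} = 26.5625.
Then q_{Mesa} = 217/6 − (1/3)·26.5625 = 27.3125.

26.5625, 27.3125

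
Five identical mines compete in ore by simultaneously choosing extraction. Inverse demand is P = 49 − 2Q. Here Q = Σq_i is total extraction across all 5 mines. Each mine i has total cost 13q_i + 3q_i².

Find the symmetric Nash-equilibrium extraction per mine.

A representative mine's profit is π_i = q_i(49 − 2Q) − 13q_i − 3q_i², with Q = q_i + Σ_{j≠i} q_j.
First-order condition: 36 − 10q_i − 2Σ_{j≠i} q_j = 0.
With identical mines, set every q_j = q: then 36 − 10q − 8q = 0, i.e. q = 36/18 = 2.

2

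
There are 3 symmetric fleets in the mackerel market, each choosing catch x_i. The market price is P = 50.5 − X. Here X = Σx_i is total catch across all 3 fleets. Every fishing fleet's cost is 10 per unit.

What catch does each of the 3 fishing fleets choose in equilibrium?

A representative fishing fleet's profit is π_i = x_i(50.5 − X) − 10x_i, with X = x_i + Σ_{j≠i} x_j.
First-order condition: 40.5 − 2x_i − Σ_{j≠i} x_j = 0.
Imposing symmetry (x_j = x for all j) turns Σ_{j≠i} x_j into 2x, so 40.5 = 4x and x = 10.125.

10.125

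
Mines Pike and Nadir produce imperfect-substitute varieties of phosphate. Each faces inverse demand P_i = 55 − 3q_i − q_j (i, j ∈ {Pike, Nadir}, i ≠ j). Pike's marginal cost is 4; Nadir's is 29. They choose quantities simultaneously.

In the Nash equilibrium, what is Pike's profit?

Mine Pike's profit: π = q_{Pike}(55 − 3q_{Pike} − q_{Nadir}) − 4q_{Pike}.
∂π/∂q_{Pike} = 51 − 6q_{Pike} − q_{Nadir} = 0 ⇒ q_{Pike} = 8.5 − (1/6)q_{Nadir}.
Similarly q_{Nadir} = 13/3 − (1/6)q_{Pike}.
Substituting the second reaction function into the first: q_{Pike} = 8.5 − (1/6)(13/3 − (1/6)q_{Pike}), which gives (35/36)q_{Pike} = 70/9 ⇒ q_{Pike} = 8.
Then q_{Nadir} = 13/3 − (1/6)·8 = 3.
P_{Pike} = 55 − 3·8 − 3 = 28.
Profit = (28 − 4)·8 = 192.

192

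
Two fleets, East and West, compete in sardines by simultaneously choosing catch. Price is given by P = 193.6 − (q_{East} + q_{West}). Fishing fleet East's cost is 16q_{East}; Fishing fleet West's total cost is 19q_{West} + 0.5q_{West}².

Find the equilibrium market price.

Fishing fleet East's profit: π = q_{East}(193.6 − (q_{East} + q_{West})) − 16q_{East}.
∂π/∂q_{East} = 177.6 − 2q_{East} − q_{West} = 0, so q_{East} = 88.8 − 0.5q_{West}.
For West: ∂π/∂q_{West} = 174.6 − 3q_{West} − q_{East} = 0 ⇒ q_{West} = 58.2 − (1/3)q_{East}.
Substituting the second reaction function into the first: q_{East} = 88.8 − 0.5(58.2 − (1/3)q_{East}), which gives (5/6)q_{East} = 59.7 ⇒ q_{East} = 71.64.
Then q_{West} = 58.2 − (1/3)·71.64 = 34.32.
Equilibrium price: P = 193.6 − 105.96 = 87.64.

87.64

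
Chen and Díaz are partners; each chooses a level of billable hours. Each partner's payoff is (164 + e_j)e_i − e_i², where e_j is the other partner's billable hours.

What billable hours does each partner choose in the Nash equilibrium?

Chen's payoff is (164 + e_D)e_C − e_C².
∂π/∂e_C = 164 + e_D − 2e_C = 0, so e_C = 82 + 0.5e_D.
Setting e_C = e_D in the reaction function: e_C = 82 + 0.5e_C, so e_C = 82 / 0.5 = 164.

164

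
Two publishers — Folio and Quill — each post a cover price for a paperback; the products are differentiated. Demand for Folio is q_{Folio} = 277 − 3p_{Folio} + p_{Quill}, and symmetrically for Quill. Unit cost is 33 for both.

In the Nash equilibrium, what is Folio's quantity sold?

Folio's profit: π = (p_{Folio} − 33)(277 − 3p_{Folio} + p_{Quill}).
∂π/∂p_{Folio} = 376 − 6p_{Folio} + p_{Quill} = 0 ⇒ p_{Folio} = 188/3 + (1/6)p_{Quill}.
Setting p_{Folio} = p_{Quill} in the reaction function: p_{Folio} = 188/3 + (1/6)p_{Folio}, so p_{Folio} = (188/3) / (5/6) = 75.2.
q_{Folio} = 277 − 3·75.2 + 75.2 = 126.6.

126.6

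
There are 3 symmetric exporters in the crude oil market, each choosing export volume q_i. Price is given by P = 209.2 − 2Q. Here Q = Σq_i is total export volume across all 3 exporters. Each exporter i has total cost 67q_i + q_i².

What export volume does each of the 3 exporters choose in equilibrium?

14.22

A representative exporter's profit is π_i = q_i(209.2 − 2Q) − 67q_i − q_i², with Q = q_i + Σ_{j≠i} q_j.
First-order condition: 142.2 − 6q_i − 2Σ_{j≠i} q_j = 0.
In a symmetric equilibrium every exporter chooses the same q, so Σ_{j≠i} q_j = 2q. The condition becomes 142.2 − 10q = 0, giving q = 142.2/10 = 14.22.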